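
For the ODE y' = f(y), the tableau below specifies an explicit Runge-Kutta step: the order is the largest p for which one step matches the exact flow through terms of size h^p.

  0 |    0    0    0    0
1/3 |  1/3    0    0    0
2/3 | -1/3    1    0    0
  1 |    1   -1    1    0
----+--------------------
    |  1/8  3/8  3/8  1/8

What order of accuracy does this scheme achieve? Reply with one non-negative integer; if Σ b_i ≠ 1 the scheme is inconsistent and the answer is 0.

b = (1/8, 3/8, 3/8, 1/8)
c = (0, 1/3, 2/3, 1)
Ac = (0, 0, 1/3, 1/3)
Σ b_i: 1/8·1 + 3/8·1 + 3/8·1 + 1/8·1 = 1 ✓
b·c: 3/8·1/3 + 3/8·2/3 + 1/8·1 = 1/2 ✓
b·c²: 3/8·1/9 + 3/8·4/9 + 1/8·1 = 1/3 ✓
b·Ac: 3/8·1/3 + 1/8·1/3 = 1/6 ✓
b·c³: 3/8·1/27 + 3/8·8/27 + 1/8·1 = 1/4 ✓
b·(c∘Ac): 3/8·2/9 + 1/8·1/3 = 1/8 ✓
b·Ac²: 3/8·1/9 + 1/8·1/3 = 1/12 ✓
b·A²c: 1/8·1/3 = 1/24 ✓; 4 stages ⇒ order 4.

4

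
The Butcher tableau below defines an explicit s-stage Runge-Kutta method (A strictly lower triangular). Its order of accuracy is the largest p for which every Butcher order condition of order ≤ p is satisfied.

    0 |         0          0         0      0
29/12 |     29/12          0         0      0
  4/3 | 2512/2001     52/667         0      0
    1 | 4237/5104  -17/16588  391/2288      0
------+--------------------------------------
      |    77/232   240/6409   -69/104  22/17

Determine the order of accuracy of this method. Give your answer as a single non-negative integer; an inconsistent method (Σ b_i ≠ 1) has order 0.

4

b = (77/232, 240/6409, -69/104, 22/17)
c = (0, 29/12, 4/3, 1)
Ac = (0, 0, 13/69, 119/528)
Σ b_i: 77/232·1 + 240/6409·1 + (-69/104)·1 + 22/17·1 = 1 ✓
b·c: 240/6409·29/12 + (-69/104)·4/3 + 22/17·1 = 1/2 ✓
b·c²: 240/6409·841/144 + (-69/104)·16/9 + 22/17·1 = 1/3 ✓
b·Ac: (-69/104)·13/69 + 22/17·119/528 = 1/6 ✓
b·c³: 240/6409·24389/1728 + (-69/104)·64/27 + 22/17·1 = 1/4 ✓
b·(c∘Ac): (-69/104)·52/207 + 22/17·119/528 = 1/8 ✓
b·Ac²: (-69/104)·377/828 + 22/17·629/2112 = 1/12 ✓
b·A²c: 22/17·17/528 = 1/24 ✓; 4 stages ⇒ order 4.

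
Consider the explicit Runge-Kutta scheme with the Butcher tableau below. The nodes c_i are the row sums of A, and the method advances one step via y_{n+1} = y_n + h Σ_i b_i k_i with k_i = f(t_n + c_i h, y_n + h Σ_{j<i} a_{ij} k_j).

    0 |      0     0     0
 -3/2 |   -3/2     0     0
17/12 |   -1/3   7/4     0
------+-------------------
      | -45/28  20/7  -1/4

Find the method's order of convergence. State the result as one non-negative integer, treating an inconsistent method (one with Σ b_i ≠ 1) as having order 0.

1

b = (-45/28, 20/7, -1/4)
c = (0, -3/2, 17/12)
Ac = (0, 0, -21/8)
Σ b_i: (-45/28)·1 + 20/7·1 + (-1/4)·1 = 1 ✓
b·c: 20/7·(-3/2) + (-1/4)·17/12 = -1559/336 ≠ 1/2 ⇒ order 1.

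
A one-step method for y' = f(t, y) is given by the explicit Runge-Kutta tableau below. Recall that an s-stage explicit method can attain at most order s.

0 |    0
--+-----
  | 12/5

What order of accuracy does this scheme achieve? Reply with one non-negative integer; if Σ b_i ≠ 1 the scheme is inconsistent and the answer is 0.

b = (12/5)
c = (0)
Σ b_i: 12/5·1 = 12/5 ≠ 1 ⇒ order 0.

0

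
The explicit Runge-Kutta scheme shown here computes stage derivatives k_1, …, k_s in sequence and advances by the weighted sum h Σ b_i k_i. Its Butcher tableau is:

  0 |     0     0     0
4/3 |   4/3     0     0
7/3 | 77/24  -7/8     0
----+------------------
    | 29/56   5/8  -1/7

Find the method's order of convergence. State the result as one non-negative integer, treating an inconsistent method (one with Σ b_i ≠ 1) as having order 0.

3

b = (29/56, 5/8, -1/7)
c = (0, 4/3, 7/3)
Ac = (0, 0, -7/6)
Σ b_i: 29/56·1 + 5/8·1 + (-1/7)·1 = 1 ✓
b·c: 5/8·4/3 + (-1/7)·7/3 = 1/2 ✓
b·c²: 5/8·16/9 + (-1/7)·49/9 = 1/3 ✓
b·Ac: (-1/7)·(-7/6) = 1/6 ✓; 3 stages ⇒ order 3.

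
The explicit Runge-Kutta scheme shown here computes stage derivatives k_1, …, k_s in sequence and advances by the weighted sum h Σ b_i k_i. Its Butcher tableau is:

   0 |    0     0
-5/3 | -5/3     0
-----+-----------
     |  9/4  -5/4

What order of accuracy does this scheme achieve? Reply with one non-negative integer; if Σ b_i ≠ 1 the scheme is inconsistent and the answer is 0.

1

b = (9/4, -5/4)
c = (0, -5/3)
Σ b_i: 9/4·1 + (-5/4)·1 = 1 ✓
b·c: (-5/4)·(-5/3) = 25/12 ≠ 1/2 ⇒ order 1.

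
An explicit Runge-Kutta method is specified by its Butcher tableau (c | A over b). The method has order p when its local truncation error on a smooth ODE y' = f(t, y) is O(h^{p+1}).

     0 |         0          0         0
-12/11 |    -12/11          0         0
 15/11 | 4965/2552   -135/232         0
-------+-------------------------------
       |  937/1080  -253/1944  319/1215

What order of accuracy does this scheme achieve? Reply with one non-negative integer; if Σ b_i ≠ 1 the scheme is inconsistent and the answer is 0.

3

b = (937/1080, -253/1944, 319/1215)
c = (0, -12/11, 15/11)
Ac = (0, 0, 405/638)
Σ b_i: 937/1080·1 + (-253/1944)·1 + 319/1215·1 = 1 ✓
b·c: (-253/1944)·(-12/11) + 319/1215·15/11 = 1/2 ✓
b·c²: (-253/1944)·144/121 + 319/1215·225/121 = 1/3 ✓
b·Ac: 319/1215·405/638 = 1/6 ✓; 3 stages ⇒ order 3.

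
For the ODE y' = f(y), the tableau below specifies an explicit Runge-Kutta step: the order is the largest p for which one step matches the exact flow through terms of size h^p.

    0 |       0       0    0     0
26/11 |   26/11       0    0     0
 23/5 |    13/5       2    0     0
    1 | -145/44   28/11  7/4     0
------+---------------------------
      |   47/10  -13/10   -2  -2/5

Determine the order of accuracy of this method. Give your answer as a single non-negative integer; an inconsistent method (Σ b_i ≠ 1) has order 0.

b = (47/10, -13/10, -2, -2/5)
c = (0, 26/11, 23/5, 1)
Ac = (0, 0, 52/11, 34041/2420)
Σ b_i: 47/10·1 + (-13/10)·1 + (-2)·1 + (-2/5)·1 = 1 ✓
b·c: (-13/10)·26/11 + (-2)·23/5 + (-2/5)·1 = -697/55 ≠ 1/2 ⇒ order 1.

1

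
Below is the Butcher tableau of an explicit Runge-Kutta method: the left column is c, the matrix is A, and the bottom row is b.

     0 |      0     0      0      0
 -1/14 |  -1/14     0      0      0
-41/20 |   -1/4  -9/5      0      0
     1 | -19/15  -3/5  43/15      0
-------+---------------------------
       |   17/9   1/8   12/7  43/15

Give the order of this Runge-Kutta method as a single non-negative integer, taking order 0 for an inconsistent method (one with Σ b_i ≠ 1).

0

b = (17/9, 1/8, 12/7, 43/15)
c = (0, -1/14, -41/20, 1)
Ac = (0, 0, 9/70, -12251/2100)
Σ b_i: 17/9·1 + 1/8·1 + 12/7·1 + 43/15·1 = 16619/2520 ≠ 1 ⇒ order 0.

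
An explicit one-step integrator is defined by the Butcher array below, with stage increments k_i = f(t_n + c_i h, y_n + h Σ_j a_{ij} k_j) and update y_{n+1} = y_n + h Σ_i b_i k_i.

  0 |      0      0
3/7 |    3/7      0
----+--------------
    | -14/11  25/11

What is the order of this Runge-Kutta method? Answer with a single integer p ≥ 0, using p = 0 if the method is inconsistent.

b = (-14/11, 25/11)
c = (0, 3/7)
Σ b_i: (-14/11)·1 + 25/11·1 = 1 ✓
b·c: 25/11·3/7 = 75/77 ≠ 1/2 ⇒ order 1.

1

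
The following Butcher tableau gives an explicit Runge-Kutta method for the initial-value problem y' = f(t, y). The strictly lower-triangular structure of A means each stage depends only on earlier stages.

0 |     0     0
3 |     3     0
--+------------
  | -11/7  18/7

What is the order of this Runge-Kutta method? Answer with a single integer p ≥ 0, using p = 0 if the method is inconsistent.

b = (-11/7, 18/7)
c = (0, 3)
Σ b_i: (-11/7)·1 + 18/7·1 = 1 ✓
b·c: 18/7·3 = 54/7 ≠ 1/2 ⇒ order 1.

1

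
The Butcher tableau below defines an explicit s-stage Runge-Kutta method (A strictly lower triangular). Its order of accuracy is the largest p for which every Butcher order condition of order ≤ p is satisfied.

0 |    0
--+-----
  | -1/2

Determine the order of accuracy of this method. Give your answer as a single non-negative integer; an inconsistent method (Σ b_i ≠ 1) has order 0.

b = (-1/2)
c = (0)
Σ b_i: (-1/2)·1 = -1/2 ≠ 1 ⇒ order 0.

0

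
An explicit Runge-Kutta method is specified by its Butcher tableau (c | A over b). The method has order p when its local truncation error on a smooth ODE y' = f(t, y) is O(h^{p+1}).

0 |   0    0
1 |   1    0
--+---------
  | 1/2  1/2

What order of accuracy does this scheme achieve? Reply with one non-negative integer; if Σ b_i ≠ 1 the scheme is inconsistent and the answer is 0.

b = (1/2, 1/2)
c = (0, 1)
Σ b_i: 1/2·1 + 1/2·1 = 1 ✓
b·c: 1/2·1 = 1/2 ✓; 2 stages ⇒ order 2.

2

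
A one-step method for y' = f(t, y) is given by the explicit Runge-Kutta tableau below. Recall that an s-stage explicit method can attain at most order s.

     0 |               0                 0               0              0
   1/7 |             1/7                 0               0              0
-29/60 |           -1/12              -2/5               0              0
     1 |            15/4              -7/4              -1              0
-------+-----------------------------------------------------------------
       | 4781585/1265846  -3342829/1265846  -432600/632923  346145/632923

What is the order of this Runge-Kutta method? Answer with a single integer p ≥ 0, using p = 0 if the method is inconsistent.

3

b = (4781585/1265846, -3342829/1265846, -432600/632923, 346145/632923)
c = (0, 1/7, -29/60, 1)
Ac = (0, 0, -2/35, 7/30)
Σ b_i: 4781585/1265846·1 + (-3342829/1265846)·1 + (-432600/632923)·1 + 346145/632923·1 = 1 ✓
b·c: (-3342829/1265846)·1/7 + (-432600/632923)·(-29/60) + 346145/632923·1 = 1/2 ✓
b·c²: (-3342829/1265846)·1/49 + (-432600/632923)·841/3600 + 346145/632923·1 = 1/3 ✓
b·Ac: (-432600/632923)·(-2/35) + 346145/632923·7/30 = 1/6 ✓
b·c³: (-3342829/1265846)·1/343 + (-432600/632923)·(-24389/216000) + 346145/632923·1 = 983096903/1594965960 ≠ 1/4 ⇒ order 3.
b·(c∘Ac): (-432600/632923)·29/1050 + 346145/632923·7/30 = 412915/3797538 ≠ 1/8
b·Ac²: (-432600/632923)·(-2/245) + 346145/632923·(-6787/25200) = -452058823/3189931920 ≠ 1/12
b·A²c: 346145/632923·2/35 = 138458/4430461 ≠ 1/24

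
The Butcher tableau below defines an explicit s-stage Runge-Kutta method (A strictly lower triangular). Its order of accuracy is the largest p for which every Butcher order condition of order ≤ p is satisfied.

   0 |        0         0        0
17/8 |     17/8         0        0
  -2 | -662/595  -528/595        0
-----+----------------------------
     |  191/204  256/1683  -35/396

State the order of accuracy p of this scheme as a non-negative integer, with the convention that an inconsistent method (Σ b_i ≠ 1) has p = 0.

b = (191/204, 256/1683, -35/396)
c = (0, 17/8, -2)
Ac = (0, 0, -66/35)
Σ b_i: 191/204·1 + 256/1683·1 + (-35/396)·1 = 1 ✓
b·c: 256/1683·17/8 + (-35/396)·(-2) = 1/2 ✓
b·c²: 256/1683·289/64 + (-35/396)·4 = 1/3 ✓
b·Ac: (-35/396)·(-66/35) = 1/6 ✓; 3 stages ⇒ order 3.

3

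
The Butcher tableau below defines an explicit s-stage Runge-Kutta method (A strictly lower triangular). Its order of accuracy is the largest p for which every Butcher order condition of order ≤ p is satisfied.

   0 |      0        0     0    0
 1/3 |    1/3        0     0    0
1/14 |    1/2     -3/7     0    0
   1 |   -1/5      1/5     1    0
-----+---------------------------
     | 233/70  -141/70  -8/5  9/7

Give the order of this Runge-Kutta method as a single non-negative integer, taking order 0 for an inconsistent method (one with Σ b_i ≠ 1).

2

b = (233/70, -141/70, -8/5, 9/7)
c = (0, 1/3, 1/14, 1)
Ac = (0, 0, -1/7, 29/210)
Σ b_i: 233/70·1 + (-141/70)·1 + (-8/5)·1 + 9/7·1 = 1 ✓
b·c: (-141/70)·1/3 + (-8/5)·1/14 + 9/7·1 = 1/2 ✓
b·c²: (-141/70)·1/9 + (-8/5)·1/196 + 9/7·1 = 1549/1470 ≠ 1/3 ⇒ order 2.
b·Ac: (-8/5)·(-1/7) + 9/7·29/210 = 199/490 ≠ 1/6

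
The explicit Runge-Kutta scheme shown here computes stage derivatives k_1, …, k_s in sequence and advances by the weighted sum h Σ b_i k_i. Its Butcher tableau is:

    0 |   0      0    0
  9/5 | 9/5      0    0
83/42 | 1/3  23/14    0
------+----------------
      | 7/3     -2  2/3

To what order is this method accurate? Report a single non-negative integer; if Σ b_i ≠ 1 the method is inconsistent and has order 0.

1

b = (7/3, -2, 2/3)
c = (0, 9/5, 83/42)
Ac = (0, 0, 207/70)
Σ b_i: 7/3·1 + (-2)·1 + 2/3·1 = 1 ✓
b·c: (-2)·9/5 + 2/3·83/42 = -719/315 ≠ 1/2 ⇒ order 1.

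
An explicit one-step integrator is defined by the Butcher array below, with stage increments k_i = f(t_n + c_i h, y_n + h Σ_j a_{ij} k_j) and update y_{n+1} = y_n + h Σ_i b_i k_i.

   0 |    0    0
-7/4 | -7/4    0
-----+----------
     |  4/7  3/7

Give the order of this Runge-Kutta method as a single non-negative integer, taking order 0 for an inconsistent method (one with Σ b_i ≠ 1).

b = (4/7, 3/7)
c = (0, -7/4)
Σ b_i: 4/7·1 + 3/7·1 = 1 ✓
b·c: 3/7·(-7/4) = -3/4 ≠ 1/2 ⇒ order 1.

1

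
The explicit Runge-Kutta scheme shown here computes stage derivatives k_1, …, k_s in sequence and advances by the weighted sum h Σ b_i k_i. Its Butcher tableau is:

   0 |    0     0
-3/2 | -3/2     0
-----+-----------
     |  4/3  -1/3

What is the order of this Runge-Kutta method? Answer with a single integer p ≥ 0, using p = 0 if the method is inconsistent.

b = (4/3, -1/3)
c = (0, -3/2)
Σ b_i: 4/3·1 + (-1/3)·1 = 1 ✓
b·c: (-1/3)·(-3/2) = 1/2 ✓; 2 stages ⇒ order 2.

2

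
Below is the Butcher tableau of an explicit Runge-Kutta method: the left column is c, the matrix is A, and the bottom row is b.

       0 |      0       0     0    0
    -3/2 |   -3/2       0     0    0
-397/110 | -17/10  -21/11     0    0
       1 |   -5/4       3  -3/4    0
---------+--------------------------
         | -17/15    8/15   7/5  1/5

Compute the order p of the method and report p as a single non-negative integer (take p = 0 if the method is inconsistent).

b = (-17/15, 8/15, 7/5, 1/5)
c = (0, -3/2, -397/110, 1)
Ac = (0, 0, 63/22, -789/440)
Σ b_i: (-17/15)·1 + 8/15·1 + 7/5·1 + 1/5·1 = 1 ✓
b·c: 8/15·(-3/2) + 7/5·(-397/110) + 1/5·1 = -3109/550 ≠ 1/2 ⇒ order 1.

1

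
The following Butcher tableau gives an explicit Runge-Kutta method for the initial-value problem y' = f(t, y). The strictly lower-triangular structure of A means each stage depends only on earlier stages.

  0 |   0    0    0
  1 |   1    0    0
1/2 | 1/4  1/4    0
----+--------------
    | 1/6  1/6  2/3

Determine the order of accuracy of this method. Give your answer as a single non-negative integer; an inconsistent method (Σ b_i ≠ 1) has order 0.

b = (1/6, 1/6, 2/3)
c = (0, 1, 1/2)
Ac = (0, 0, 1/4)
Σ b_i: 1/6·1 + 1/6·1 + 2/3·1 = 1 ✓
b·c: 1/6·1 + 2/3·1/2 = 1/2 ✓
b·c²: 1/6·1 + 2/3·1/4 = 1/3 ✓
b·Ac: 2/3·1/4 = 1/6 ✓; 3 stages ⇒ order 3.

3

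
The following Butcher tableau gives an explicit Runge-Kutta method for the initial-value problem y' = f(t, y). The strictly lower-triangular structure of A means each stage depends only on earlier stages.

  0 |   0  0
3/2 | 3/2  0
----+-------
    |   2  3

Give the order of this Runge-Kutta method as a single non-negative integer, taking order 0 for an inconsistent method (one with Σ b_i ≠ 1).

0

b = (2, 3)
c = (0, 3/2)
Σ b_i: 2·1 + 3·1 = 5 ≠ 1 ⇒ order 0.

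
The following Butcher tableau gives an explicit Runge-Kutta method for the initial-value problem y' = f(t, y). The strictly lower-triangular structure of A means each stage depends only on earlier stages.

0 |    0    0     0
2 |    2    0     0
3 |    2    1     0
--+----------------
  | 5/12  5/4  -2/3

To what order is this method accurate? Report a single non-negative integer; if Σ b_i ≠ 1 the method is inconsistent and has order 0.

b = (5/12, 5/4, -2/3)
c = (0, 2, 3)
Ac = (0, 0, 2)
Σ b_i: 5/12·1 + 5/4·1 + (-2/3)·1 = 1 ✓
b·c: 5/4·2 + (-2/3)·3 = 1/2 ✓
b·c²: 5/4·4 + (-2/3)·9 = -1 ≠ 1/3 ⇒ order 2.
b·Ac: (-2/3)·2 = -4/3 ≠ 1/6

2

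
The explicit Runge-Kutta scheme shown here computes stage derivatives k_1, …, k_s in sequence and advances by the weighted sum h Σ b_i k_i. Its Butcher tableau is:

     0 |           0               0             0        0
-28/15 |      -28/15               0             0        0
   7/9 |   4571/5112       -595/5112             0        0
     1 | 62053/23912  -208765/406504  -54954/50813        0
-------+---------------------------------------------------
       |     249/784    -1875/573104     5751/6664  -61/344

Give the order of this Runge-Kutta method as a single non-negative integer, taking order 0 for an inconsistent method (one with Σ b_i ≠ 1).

4

b = (249/784, -1875/573104, 5751/6664, -61/344)
c = (0, -28/15, 7/9, 1)
Ac = (0, 0, 833/3834, 43/366)
Σ b_i: 249/784·1 + (-1875/573104)·1 + 5751/6664·1 + (-61/344)·1 = 1 ✓
b·c: (-1875/573104)·(-28/15) + 5751/6664·7/9 + (-61/344)·1 = 1/2 ✓
b·c²: (-1875/573104)·784/225 + 5751/6664·49/81 + (-61/344)·1 = 1/3 ✓
b·Ac: 5751/6664·833/3834 + (-61/344)·43/366 = 1/6 ✓
b·c³: (-1875/573104)·(-21952/3375) + 5751/6664·343/729 + (-61/344)·1 = 1/4 ✓
b·(c∘Ac): 5751/6664·5831/34506 + (-61/344)·43/366 = 1/8 ✓
b·Ac²: 5751/6664·(-11662/28755) + (-61/344)·(-2236/915) = 1/12 ✓
b·A²c: (-61/344)·(-43/183) = 1/24 ✓; 4 stages ⇒ order 4.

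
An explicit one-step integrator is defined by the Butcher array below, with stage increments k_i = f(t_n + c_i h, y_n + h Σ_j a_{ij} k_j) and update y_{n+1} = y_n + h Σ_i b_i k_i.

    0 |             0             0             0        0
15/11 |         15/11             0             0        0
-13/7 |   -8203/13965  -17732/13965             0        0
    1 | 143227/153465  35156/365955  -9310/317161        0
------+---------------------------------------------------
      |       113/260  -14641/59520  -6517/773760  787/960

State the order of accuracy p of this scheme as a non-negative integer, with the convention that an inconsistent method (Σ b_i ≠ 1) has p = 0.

b = (113/260, -14641/59520, -6517/773760, 787/960)
c = (0, 15/11, -13/7, 1)
Ac = (0, 0, -1612/931, 146/787)
Σ b_i: 113/260·1 + (-14641/59520)·1 + (-6517/773760)·1 + 787/960·1 = 1 ✓
b·c: (-14641/59520)·15/11 + (-6517/773760)·(-13/7) + 787/960·1 = 1/2 ✓
b·c²: (-14641/59520)·225/121 + (-6517/773760)·169/49 + 787/960·1 = 1/3 ✓
b·Ac: (-6517/773760)·(-1612/931) + 787/960·146/787 = 1/6 ✓
b·c³: (-14641/59520)·3375/1331 + (-6517/773760)·(-2197/343) + 787/960·1 = 1/4 ✓
b·(c∘Ac): (-6517/773760)·20956/6517 + 787/960·146/787 = 1/8 ✓
b·Ac²: (-6517/773760)·(-24180/10241) + 787/960·670/8657 = 1/12 ✓
b·A²c: 787/960·40/787 = 1/24 ✓; 4 stages ⇒ order 4.

4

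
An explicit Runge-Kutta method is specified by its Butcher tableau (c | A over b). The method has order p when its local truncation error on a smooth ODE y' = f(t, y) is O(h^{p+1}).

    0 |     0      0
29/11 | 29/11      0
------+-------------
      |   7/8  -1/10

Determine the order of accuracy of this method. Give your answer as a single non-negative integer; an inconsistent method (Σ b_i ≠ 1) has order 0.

b = (7/8, -1/10)
c = (0, 29/11)
Σ b_i: 7/8·1 + (-1/10)·1 = 31/40 ≠ 1 ⇒ order 0.

0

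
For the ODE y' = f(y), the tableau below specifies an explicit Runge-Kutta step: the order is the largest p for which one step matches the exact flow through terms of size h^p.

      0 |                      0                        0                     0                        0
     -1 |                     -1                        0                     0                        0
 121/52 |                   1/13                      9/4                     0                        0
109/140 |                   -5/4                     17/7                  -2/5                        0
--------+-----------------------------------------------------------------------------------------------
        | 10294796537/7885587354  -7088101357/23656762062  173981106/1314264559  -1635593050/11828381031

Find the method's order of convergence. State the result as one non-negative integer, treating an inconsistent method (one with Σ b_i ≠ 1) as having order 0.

3

b = (10294796537/7885587354, -7088101357/23656762062, 173981106/1314264559, -1635593050/11828381031)
c = (0, -1, 121/52, 109/140)
Ac = (0, 0, -9/4, -3057/910)
Σ b_i: 10294796537/7885587354·1 + (-7088101357/23656762062)·1 + 173981106/1314264559·1 + (-1635593050/11828381031)·1 = 1 ✓
b·c: (-7088101357/23656762062)·(-1) + 173981106/1314264559·121/52 + (-1635593050/11828381031)·109/140 = 1/2 ✓
b·c²: (-7088101357/23656762062)·1 + 173981106/1314264559·14641/2704 + (-1635593050/11828381031)·11881/19600 = 1/3 ✓
b·Ac: 173981106/1314264559·(-9/4) + (-1635593050/11828381031)·(-3057/910) = 1/6 ✓
b·c³: (-7088101357/23656762062)·(-1) + 173981106/1314264559·1771561/140608 + (-1635593050/11828381031)·1295029/2744000 = 54601163939477/28703537968560 ≠ 1/4 ⇒ order 3.
b·(c∘Ac): 173981106/1314264559·(-1089/208) + (-1635593050/11828381031)·(-333213/127400) = -10453737001/31542349416 ≠ 1/8
b·Ac²: 173981106/1314264559·9/4 + (-1635593050/11828381031)·12433/47320 = 160855589903/615075813612 ≠ 1/12
b·A²c: (-1635593050/11828381031)·9/10 = -163559305/1314264559 ≠ 1/24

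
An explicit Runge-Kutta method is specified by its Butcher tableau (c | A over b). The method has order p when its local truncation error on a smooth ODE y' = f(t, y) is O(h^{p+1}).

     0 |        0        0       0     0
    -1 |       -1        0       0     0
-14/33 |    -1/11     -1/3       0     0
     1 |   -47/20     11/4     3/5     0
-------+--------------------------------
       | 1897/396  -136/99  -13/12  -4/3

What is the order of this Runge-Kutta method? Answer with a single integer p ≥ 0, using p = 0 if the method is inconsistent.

b = (1897/396, -136/99, -13/12, -4/3)
c = (0, -1, -14/33, 1)
Ac = (0, 0, 1/3, -661/220)
Σ b_i: 1897/396·1 + (-136/99)·1 + (-13/12)·1 + (-4/3)·1 = 1 ✓
b·c: (-136/99)·(-1) + (-13/12)·(-14/33) + (-4/3)·1 = 1/2 ✓
b·c²: (-136/99)·1 + (-13/12)·196/1089 + (-4/3)·1 = -9481/3267 ≠ 1/3 ⇒ order 2.
b·Ac: (-13/12)·1/3 + (-4/3)·(-661/220) = 7217/1980 ≠ 1/6

2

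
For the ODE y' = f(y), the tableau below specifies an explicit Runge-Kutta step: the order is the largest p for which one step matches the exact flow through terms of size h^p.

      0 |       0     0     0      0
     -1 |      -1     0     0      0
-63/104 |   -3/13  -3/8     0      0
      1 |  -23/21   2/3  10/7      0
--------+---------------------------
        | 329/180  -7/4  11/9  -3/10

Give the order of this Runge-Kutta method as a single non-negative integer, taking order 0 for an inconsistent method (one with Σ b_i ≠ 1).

b = (329/180, -7/4, 11/9, -3/10)
c = (0, -1, -63/104, 1)
Ac = (0, 0, 3/8, -239/156)
Σ b_i: 329/180·1 + (-7/4)·1 + 11/9·1 + (-3/10)·1 = 1 ✓
b·c: (-7/4)·(-1) + 11/9·(-63/104) + (-3/10)·1 = 369/520 ≠ 1/2 ⇒ order 1.

1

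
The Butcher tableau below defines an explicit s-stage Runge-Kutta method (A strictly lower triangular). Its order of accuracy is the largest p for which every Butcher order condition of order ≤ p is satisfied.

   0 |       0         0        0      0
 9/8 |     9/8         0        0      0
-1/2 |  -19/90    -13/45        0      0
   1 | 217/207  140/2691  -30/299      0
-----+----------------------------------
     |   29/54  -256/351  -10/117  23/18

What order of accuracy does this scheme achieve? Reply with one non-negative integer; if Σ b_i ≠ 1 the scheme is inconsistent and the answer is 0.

b = (29/54, -256/351, -10/117, 23/18)
c = (0, 9/8, -1/2, 1)
Ac = (0, 0, -13/40, 5/46)
Σ b_i: 29/54·1 + (-256/351)·1 + (-10/117)·1 + 23/18·1 = 1 ✓
b·c: (-256/351)·9/8 + (-10/117)·(-1/2) + 23/18·1 = 1/2 ✓
b·c²: (-256/351)·81/64 + (-10/117)·1/4 + 23/18·1 = 1/3 ✓
b·Ac: (-10/117)·(-13/40) + 23/18·5/46 = 1/6 ✓
b·c³: (-256/351)·729/512 + (-10/117)·(-1/8) + 23/18·1 = 1/4 ✓
b·(c∘Ac): (-10/117)·13/80 + 23/18·5/46 = 1/8 ✓
b·Ac²: (-10/117)·(-117/320) + 23/18·15/368 = 1/12 ✓
b·A²c: 23/18·3/92 = 1/24 ✓; 4 stages ⇒ order 4.

4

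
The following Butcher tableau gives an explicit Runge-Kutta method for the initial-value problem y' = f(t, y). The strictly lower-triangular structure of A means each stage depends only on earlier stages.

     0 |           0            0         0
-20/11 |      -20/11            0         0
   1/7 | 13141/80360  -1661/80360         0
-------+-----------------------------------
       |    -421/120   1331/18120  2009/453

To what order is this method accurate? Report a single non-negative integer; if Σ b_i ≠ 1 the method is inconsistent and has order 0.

3

b = (-421/120, 1331/18120, 2009/453)
c = (0, -20/11, 1/7)
Ac = (0, 0, 151/4018)
Σ b_i: (-421/120)·1 + 1331/18120·1 + 2009/453·1 = 1 ✓
b·c: 1331/18120·(-20/11) + 2009/453·1/7 = 1/2 ✓
b·c²: 1331/18120·400/121 + 2009/453·1/49 = 1/3 ✓
b·Ac: 2009/453·151/4018 = 1/6 ✓; 3 stages ⇒ order 3.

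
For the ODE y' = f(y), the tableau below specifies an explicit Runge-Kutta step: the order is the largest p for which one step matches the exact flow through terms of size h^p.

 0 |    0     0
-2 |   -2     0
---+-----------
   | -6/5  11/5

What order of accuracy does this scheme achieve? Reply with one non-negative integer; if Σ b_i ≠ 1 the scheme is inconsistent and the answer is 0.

b = (-6/5, 11/5)
c = (0, -2)
Σ b_i: (-6/5)·1 + 11/5·1 = 1 ✓
b·c: 11/5·(-2) = -22/5 ≠ 1/2 ⇒ order 1.

1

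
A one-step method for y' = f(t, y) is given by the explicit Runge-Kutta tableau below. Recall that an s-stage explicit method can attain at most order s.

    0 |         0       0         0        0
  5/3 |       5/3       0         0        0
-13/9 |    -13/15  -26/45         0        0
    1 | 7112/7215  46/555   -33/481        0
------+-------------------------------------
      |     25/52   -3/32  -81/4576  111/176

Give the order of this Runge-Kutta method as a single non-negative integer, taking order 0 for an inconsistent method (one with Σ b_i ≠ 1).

b = (25/52, -3/32, -81/4576, 111/176)
c = (0, 5/3, -13/9, 1)
Ac = (0, 0, -26/27, 79/333)
Σ b_i: 25/52·1 + (-3/32)·1 + (-81/4576)·1 + 111/176·1 = 1 ✓
b·c: (-3/32)·5/3 + (-81/4576)·(-13/9) + 111/176·1 = 1/2 ✓
b·c²: (-3/32)·25/9 + (-81/4576)·169/81 + 111/176·1 = 1/3 ✓
b·Ac: (-81/4576)·(-26/27) + 111/176·79/333 = 1/6 ✓
b·c³: (-3/32)·125/27 + (-81/4576)·(-2197/729) + 111/176·1 = 1/4 ✓
b·(c∘Ac): (-81/4576)·338/243 + 111/176·79/333 = 1/8 ✓
b·Ac²: (-81/4576)·(-130/81) + 111/176·29/333 = 1/12 ✓
b·A²c: 111/176·22/333 = 1/24 ✓; 4 stages ⇒ order 4.

4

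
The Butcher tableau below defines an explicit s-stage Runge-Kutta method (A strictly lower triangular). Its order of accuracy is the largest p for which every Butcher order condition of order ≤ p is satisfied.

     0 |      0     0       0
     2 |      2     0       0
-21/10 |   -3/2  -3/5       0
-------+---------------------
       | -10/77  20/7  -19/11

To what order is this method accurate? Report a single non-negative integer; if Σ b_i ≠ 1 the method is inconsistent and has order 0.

1

b = (-10/77, 20/7, -19/11)
c = (0, 2, -21/10)
Ac = (0, 0, -6/5)
Σ b_i: (-10/77)·1 + 20/7·1 + (-19/11)·1 = 1 ✓
b·c: 20/7·2 + (-19/11)·(-21/10) = 7193/770 ≠ 1/2 ⇒ order 1.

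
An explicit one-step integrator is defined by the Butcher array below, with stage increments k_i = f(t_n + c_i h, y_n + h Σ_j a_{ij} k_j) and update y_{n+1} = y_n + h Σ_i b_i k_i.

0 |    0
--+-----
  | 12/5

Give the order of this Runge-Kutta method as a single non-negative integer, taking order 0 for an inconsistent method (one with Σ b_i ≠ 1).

0

b = (12/5)
c = (0)
Σ b_i: 12/5·1 = 12/5 ≠ 1 ⇒ order 0.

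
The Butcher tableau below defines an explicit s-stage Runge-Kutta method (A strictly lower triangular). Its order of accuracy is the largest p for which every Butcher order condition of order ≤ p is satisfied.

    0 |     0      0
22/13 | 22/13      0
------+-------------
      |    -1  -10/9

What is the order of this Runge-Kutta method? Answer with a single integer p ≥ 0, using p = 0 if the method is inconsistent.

0

b = (-1, -10/9)
c = (0, 22/13)
Σ b_i: (-1)·1 + (-10/9)·1 = -19/9 ≠ 1 ⇒ order 0.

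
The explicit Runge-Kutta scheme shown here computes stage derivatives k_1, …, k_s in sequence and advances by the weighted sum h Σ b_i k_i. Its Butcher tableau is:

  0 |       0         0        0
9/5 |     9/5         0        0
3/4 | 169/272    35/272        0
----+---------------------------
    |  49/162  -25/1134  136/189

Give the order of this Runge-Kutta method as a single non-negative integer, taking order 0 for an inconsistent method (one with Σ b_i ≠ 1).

3

b = (49/162, -25/1134, 136/189)
c = (0, 9/5, 3/4)
Ac = (0, 0, 63/272)
Σ b_i: 49/162·1 + (-25/1134)·1 + 136/189·1 = 1 ✓
b·c: (-25/1134)·9/5 + 136/189·3/4 = 1/2 ✓
b·c²: (-25/1134)·81/25 + 136/189·9/16 = 1/3 ✓
b·Ac: 136/189·63/272 = 1/6 ✓; 3 stages ⇒ order 3.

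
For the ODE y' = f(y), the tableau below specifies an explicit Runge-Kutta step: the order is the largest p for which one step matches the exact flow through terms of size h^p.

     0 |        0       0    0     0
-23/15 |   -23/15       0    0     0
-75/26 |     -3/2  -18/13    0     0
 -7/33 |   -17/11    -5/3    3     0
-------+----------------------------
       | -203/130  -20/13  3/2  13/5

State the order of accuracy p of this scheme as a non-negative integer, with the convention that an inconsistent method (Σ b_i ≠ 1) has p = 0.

b = (-203/130, -20/13, 3/2, 13/5)
c = (0, -23/15, -75/26, -7/33)
Ac = (0, 0, 138/65, -1427/234)
Σ b_i: (-203/130)·1 + (-20/13)·1 + 3/2·1 + 13/5·1 = 1 ✓
b·c: (-20/13)·(-23/15) + 3/2·(-75/26) + 13/5·(-7/33) = -21617/8580 ≠ 1/2 ⇒ order 1.

1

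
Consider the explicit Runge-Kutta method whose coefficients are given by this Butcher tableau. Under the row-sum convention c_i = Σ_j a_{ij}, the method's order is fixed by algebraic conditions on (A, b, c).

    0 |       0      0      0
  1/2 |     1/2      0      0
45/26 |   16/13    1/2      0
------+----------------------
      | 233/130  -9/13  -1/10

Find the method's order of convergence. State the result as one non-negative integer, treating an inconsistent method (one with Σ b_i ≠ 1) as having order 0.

1

b = (233/130, -9/13, -1/10)
c = (0, 1/2, 45/26)
Ac = (0, 0, 1/4)
Σ b_i: 233/130·1 + (-9/13)·1 + (-1/10)·1 = 1 ✓
b·c: (-9/13)·1/2 + (-1/10)·45/26 = -27/52 ≠ 1/2 ⇒ order 1.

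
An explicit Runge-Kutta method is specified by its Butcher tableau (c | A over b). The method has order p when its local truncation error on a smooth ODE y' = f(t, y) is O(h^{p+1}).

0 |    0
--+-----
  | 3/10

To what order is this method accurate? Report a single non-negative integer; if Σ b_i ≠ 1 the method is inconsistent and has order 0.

b = (3/10)
c = (0)
Σ b_i: 3/10·1 = 3/10 ≠ 1 ⇒ order 0.

0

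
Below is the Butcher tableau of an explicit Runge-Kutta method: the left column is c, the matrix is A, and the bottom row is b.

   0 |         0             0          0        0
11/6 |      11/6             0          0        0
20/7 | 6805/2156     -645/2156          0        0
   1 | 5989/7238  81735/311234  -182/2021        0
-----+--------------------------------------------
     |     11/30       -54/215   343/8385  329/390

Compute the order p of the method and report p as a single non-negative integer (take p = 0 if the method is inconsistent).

4

b = (11/30, -54/215, 343/8385, 329/390)
c = (0, 11/6, 20/7, 1)
Ac = (0, 0, -215/392, 295/1316)
Σ b_i: 11/30·1 + (-54/215)·1 + 343/8385·1 + 329/390·1 = 1 ✓
b·c: (-54/215)·11/6 + 343/8385·20/7 + 329/390·1 = 1/2 ✓
b·c²: (-54/215)·121/36 + 343/8385·400/49 + 329/390·1 = 1/3 ✓
b·Ac: 343/8385·(-215/392) + 329/390·295/1316 = 1/6 ✓
b·c³: (-54/215)·1331/216 + 343/8385·8000/343 + 329/390·1 = 1/4 ✓
b·(c∘Ac): 343/8385·(-1075/686) + 329/390·295/1316 = 1/8 ✓
b·Ac²: 343/8385·(-2365/2352) + 329/390·1165/7896 = 1/12 ✓
b·A²c: 329/390·65/1316 = 1/24 ✓; 4 stages ⇒ order 4.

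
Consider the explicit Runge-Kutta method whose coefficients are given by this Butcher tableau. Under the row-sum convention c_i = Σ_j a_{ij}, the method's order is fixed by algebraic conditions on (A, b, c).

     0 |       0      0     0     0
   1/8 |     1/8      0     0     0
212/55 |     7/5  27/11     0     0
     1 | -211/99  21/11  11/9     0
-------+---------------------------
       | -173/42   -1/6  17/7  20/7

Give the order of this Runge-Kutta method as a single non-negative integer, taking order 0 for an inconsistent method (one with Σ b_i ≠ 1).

b = (-173/42, -1/6, 17/7, 20/7)
c = (0, 1/8, 212/55, 1)
Ac = (0, 0, 27/88, 19601/3960)
Σ b_i: (-173/42)·1 + (-1/6)·1 + 17/7·1 + 20/7·1 = 1 ✓
b·c: (-1/6)·1/8 + 17/7·212/55 + 20/7·1 = 32201/2640 ≠ 1/2 ⇒ order 1.

1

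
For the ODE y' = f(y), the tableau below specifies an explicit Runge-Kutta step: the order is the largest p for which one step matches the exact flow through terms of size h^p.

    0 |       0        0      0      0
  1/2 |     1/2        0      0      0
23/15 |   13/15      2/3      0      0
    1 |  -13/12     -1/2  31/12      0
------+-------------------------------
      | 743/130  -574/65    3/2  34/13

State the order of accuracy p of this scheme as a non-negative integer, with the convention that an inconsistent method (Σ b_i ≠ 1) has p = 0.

b = (743/130, -574/65, 3/2, 34/13)
c = (0, 1/2, 23/15, 1)
Ac = (0, 0, 1/3, 167/45)
Σ b_i: 743/130·1 + (-574/65)·1 + 3/2·1 + 34/13·1 = 1 ✓
b·c: (-574/65)·1/2 + 3/2·23/15 + 34/13·1 = 1/2 ✓
b·c²: (-574/65)·1/4 + 3/2·529/225 + 34/13·1 = 3836/975 ≠ 1/3 ⇒ order 2.
b·Ac: 3/2·1/3 + 34/13·167/45 = 11941/1170 ≠ 1/6

2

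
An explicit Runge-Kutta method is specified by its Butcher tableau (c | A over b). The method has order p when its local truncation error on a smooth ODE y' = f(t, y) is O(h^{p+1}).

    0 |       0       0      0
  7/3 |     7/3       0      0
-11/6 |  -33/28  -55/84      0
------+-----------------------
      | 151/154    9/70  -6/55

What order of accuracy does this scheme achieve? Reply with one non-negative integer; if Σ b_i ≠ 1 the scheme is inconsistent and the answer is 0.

3

b = (151/154, 9/70, -6/55)
c = (0, 7/3, -11/6)
Ac = (0, 0, -55/36)
Σ b_i: 151/154·1 + 9/70·1 + (-6/55)·1 = 1 ✓
b·c: 9/70·7/3 + (-6/55)·(-11/6) = 1/2 ✓
b·c²: 9/70·49/9 + (-6/55)·121/36 = 1/3 ✓
b·Ac: (-6/55)·(-55/36) = 1/6 ✓; 3 stages ⇒ order 3.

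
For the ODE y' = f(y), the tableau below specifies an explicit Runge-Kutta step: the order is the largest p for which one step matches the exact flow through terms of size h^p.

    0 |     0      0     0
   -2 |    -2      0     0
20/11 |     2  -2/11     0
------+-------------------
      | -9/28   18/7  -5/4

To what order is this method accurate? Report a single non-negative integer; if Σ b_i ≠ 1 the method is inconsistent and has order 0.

1

b = (-9/28, 18/7, -5/4)
c = (0, -2, 20/11)
Ac = (0, 0, 4/11)
Σ b_i: (-9/28)·1 + 18/7·1 + (-5/4)·1 = 1 ✓
b·c: 18/7·(-2) + (-5/4)·20/11 = -571/77 ≠ 1/2 ⇒ order 1.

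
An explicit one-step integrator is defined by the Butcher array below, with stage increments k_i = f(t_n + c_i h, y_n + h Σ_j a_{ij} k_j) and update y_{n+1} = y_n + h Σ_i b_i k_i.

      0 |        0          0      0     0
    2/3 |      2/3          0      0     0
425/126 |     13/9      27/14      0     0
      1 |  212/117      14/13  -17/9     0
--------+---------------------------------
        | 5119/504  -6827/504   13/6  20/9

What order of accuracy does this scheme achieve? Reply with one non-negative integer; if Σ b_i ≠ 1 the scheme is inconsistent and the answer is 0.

2

b = (5119/504, -6827/504, 13/6, 20/9)
c = (0, 2/3, 425/126, 1)
Ac = (0, 0, 9/7, -83341/14742)
Σ b_i: 5119/504·1 + (-6827/504)·1 + 13/6·1 + 20/9·1 = 1 ✓
b·c: (-6827/504)·2/3 + 13/6·425/126 + 20/9·1 = 1/2 ✓
b·c²: (-6827/504)·4/9 + 13/6·180625/15876 + 20/9·1 = 1986337/95256 ≠ 1/3 ⇒ order 2.
b·Ac: 13/6·9/7 + 20/9·(-83341/14742) = -1297217/132678 ≠ 1/6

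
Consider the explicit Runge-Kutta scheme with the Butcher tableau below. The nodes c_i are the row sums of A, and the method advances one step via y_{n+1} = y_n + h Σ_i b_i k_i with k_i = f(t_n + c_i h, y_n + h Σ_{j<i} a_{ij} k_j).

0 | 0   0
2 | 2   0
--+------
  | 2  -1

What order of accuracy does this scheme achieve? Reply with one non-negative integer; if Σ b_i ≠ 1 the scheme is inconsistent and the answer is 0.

b = (2, -1)
c = (0, 2)
Σ b_i: 2·1 + (-1)·1 = 1 ✓
b·c: (-1)·2 = -2 ≠ 1/2 ⇒ order 1.

1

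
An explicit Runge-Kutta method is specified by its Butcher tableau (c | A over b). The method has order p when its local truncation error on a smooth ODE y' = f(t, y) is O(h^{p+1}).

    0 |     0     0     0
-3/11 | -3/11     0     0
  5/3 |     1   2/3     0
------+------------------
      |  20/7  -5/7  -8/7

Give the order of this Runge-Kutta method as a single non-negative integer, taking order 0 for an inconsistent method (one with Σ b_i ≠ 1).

1

b = (20/7, -5/7, -8/7)
c = (0, -3/11, 5/3)
Ac = (0, 0, -2/11)
Σ b_i: 20/7·1 + (-5/7)·1 + (-8/7)·1 = 1 ✓
b·c: (-5/7)·(-3/11) + (-8/7)·5/3 = -395/231 ≠ 1/2 ⇒ order 1.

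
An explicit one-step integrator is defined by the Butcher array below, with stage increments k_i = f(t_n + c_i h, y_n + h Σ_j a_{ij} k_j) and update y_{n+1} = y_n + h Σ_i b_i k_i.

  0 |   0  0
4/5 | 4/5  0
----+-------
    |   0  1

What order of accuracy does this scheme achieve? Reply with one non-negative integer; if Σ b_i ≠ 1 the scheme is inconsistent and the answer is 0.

b = (0, 1)
c = (0, 4/5)
Σ b_i: 1·1 = 1 ✓
b·c: 1·4/5 = 4/5 ≠ 1/2 ⇒ order 1.

1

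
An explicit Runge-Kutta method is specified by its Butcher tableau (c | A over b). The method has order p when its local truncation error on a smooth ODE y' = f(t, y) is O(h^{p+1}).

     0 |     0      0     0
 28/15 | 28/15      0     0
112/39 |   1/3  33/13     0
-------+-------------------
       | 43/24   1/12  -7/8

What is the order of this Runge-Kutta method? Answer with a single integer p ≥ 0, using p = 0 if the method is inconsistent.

b = (43/24, 1/12, -7/8)
c = (0, 28/15, 112/39)
Ac = (0, 0, 308/65)
Σ b_i: 43/24·1 + 1/12·1 + (-7/8)·1 = 1 ✓
b·c: 1/12·28/15 + (-7/8)·112/39 = -1379/585 ≠ 1/2 ⇒ order 1.

1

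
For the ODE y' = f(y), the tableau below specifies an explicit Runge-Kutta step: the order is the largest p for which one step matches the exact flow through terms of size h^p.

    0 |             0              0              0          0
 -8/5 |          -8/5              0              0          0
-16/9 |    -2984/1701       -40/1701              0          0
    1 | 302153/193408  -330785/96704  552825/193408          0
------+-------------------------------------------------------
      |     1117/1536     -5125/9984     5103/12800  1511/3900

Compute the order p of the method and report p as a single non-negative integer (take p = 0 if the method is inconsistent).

b = (1117/1536, -5125/9984, 5103/12800, 1511/3900)
c = (0, -8/5, -16/9, 1)
Ac = (0, 0, 64/1701, 1183/3022)
Σ b_i: 1117/1536·1 + (-5125/9984)·1 + 5103/12800·1 + 1511/3900·1 = 1 ✓
b·c: (-5125/9984)·(-8/5) + 5103/12800·(-16/9) + 1511/3900·1 = 1/2 ✓
b·c²: (-5125/9984)·64/25 + 5103/12800·256/81 + 1511/3900·1 = 1/3 ✓
b·Ac: 5103/12800·64/1701 + 1511/3900·1183/3022 = 1/6 ✓
b·c³: (-5125/9984)·(-512/125) + 5103/12800·(-4096/729) + 1511/3900·1 = 1/4 ✓
b·(c∘Ac): 5103/12800·(-1024/15309) + 1511/3900·1183/3022 = 1/8 ✓
b·Ac²: 5103/12800·(-512/8505) + 1511/3900·2093/7555 = 1/12 ✓
b·A²c: 1511/3900·325/3022 = 1/24 ✓; 4 stages ⇒ order 4.

4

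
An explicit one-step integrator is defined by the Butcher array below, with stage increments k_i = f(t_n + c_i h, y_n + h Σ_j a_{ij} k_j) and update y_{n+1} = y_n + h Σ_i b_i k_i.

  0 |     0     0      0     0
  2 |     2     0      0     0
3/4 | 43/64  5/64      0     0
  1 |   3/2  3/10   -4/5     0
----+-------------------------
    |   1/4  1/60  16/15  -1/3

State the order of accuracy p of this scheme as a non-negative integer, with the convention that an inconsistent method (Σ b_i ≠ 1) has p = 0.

4

b = (1/4, 1/60, 16/15, -1/3)
c = (0, 2, 3/4, 1)
Ac = (0, 0, 5/32, 0)
Σ b_i: 1/4·1 + 1/60·1 + 16/15·1 + (-1/3)·1 = 1 ✓
b·c: 1/60·2 + 16/15·3/4 + (-1/3)·1 = 1/2 ✓
b·c²: 1/60·4 + 16/15·9/16 + (-1/3)·1 = 1/3 ✓
b·Ac: 16/15·5/32 = 1/6 ✓
b·c³: 1/60·8 + 16/15·27/64 + (-1/3)·1 = 1/4 ✓
b·(c∘Ac): 16/15·15/128 = 1/8 ✓
b·Ac²: 16/15·5/16 + (-1/3)·3/4 = 1/12 ✓
b·A²c: (-1/3)·(-1/8) = 1/24 ✓; 4 stages ⇒ order 4.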